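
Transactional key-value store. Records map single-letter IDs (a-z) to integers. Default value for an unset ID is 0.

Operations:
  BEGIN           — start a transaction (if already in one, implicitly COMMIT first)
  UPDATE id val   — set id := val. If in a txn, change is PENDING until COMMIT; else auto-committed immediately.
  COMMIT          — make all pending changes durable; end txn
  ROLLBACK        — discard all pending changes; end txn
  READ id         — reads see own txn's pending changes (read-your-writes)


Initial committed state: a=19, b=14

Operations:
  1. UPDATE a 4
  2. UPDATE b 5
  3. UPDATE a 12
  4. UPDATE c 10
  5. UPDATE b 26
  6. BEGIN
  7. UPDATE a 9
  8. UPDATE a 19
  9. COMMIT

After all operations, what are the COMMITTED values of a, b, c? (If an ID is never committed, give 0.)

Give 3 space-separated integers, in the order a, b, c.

Answer: 19 26 10

Derivation:
Initial committed: {a=19, b=14}
Op 1: UPDATE a=4 (auto-commit; committed a=4)
Op 2: UPDATE b=5 (auto-commit; committed b=5)
Op 3: UPDATE a=12 (auto-commit; committed a=12)
Op 4: UPDATE c=10 (auto-commit; committed c=10)
Op 5: UPDATE b=26 (auto-commit; committed b=26)
Op 6: BEGIN: in_txn=True, pending={}
Op 7: UPDATE a=9 (pending; pending now {a=9})
Op 8: UPDATE a=19 (pending; pending now {a=19})
Op 9: COMMIT: merged ['a'] into committed; committed now {a=19, b=26, c=10}
Final committed: {a=19, b=26, c=10}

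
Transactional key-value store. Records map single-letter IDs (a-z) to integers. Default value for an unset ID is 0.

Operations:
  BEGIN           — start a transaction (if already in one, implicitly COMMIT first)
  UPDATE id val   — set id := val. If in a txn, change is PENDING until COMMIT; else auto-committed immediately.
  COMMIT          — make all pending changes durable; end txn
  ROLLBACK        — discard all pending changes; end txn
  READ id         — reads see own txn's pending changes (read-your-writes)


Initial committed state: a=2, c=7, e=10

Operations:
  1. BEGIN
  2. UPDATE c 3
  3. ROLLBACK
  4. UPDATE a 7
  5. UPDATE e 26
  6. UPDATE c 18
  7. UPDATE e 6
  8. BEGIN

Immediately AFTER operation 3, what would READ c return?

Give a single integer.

Answer: 7

Derivation:
Initial committed: {a=2, c=7, e=10}
Op 1: BEGIN: in_txn=True, pending={}
Op 2: UPDATE c=3 (pending; pending now {c=3})
Op 3: ROLLBACK: discarded pending ['c']; in_txn=False
After op 3: visible(c) = 7 (pending={}, committed={a=2, c=7, e=10})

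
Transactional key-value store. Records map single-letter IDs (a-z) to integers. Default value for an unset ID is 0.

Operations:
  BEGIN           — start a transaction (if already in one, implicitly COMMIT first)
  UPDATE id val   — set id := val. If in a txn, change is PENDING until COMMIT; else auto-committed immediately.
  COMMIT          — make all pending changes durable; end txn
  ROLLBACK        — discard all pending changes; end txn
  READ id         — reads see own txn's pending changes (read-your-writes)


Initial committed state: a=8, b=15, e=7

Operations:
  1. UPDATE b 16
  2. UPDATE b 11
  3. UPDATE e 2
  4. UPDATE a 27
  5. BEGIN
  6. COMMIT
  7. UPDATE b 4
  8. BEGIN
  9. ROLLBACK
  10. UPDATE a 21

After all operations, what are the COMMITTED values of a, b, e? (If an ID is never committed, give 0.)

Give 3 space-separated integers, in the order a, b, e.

Initial committed: {a=8, b=15, e=7}
Op 1: UPDATE b=16 (auto-commit; committed b=16)
Op 2: UPDATE b=11 (auto-commit; committed b=11)
Op 3: UPDATE e=2 (auto-commit; committed e=2)
Op 4: UPDATE a=27 (auto-commit; committed a=27)
Op 5: BEGIN: in_txn=True, pending={}
Op 6: COMMIT: merged [] into committed; committed now {a=27, b=11, e=2}
Op 7: UPDATE b=4 (auto-commit; committed b=4)
Op 8: BEGIN: in_txn=True, pending={}
Op 9: ROLLBACK: discarded pending []; in_txn=False
Op 10: UPDATE a=21 (auto-commit; committed a=21)
Final committed: {a=21, b=4, e=2}

Answer: 21 4 2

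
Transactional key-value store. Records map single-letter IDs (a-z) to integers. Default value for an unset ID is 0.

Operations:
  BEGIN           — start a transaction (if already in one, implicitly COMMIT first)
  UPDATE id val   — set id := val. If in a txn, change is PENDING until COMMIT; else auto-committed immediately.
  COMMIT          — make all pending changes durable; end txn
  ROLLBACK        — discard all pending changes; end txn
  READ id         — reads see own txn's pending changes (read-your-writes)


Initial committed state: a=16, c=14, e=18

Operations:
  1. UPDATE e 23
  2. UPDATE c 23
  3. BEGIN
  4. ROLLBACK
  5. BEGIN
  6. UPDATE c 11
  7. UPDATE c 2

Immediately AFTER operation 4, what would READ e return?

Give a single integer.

Initial committed: {a=16, c=14, e=18}
Op 1: UPDATE e=23 (auto-commit; committed e=23)
Op 2: UPDATE c=23 (auto-commit; committed c=23)
Op 3: BEGIN: in_txn=True, pending={}
Op 4: ROLLBACK: discarded pending []; in_txn=False
After op 4: visible(e) = 23 (pending={}, committed={a=16, c=23, e=23})

Answer: 23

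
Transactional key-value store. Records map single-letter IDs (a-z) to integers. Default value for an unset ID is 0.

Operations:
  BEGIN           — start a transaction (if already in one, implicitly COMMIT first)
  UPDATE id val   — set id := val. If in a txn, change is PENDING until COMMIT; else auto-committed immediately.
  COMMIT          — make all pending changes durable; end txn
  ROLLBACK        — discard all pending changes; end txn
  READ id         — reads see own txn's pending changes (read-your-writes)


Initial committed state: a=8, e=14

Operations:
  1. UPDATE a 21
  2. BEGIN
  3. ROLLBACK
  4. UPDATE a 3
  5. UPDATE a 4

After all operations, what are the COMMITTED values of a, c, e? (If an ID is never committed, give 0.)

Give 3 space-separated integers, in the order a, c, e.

Initial committed: {a=8, e=14}
Op 1: UPDATE a=21 (auto-commit; committed a=21)
Op 2: BEGIN: in_txn=True, pending={}
Op 3: ROLLBACK: discarded pending []; in_txn=False
Op 4: UPDATE a=3 (auto-commit; committed a=3)
Op 5: UPDATE a=4 (auto-commit; committed a=4)
Final committed: {a=4, e=14}

Answer: 4 0 14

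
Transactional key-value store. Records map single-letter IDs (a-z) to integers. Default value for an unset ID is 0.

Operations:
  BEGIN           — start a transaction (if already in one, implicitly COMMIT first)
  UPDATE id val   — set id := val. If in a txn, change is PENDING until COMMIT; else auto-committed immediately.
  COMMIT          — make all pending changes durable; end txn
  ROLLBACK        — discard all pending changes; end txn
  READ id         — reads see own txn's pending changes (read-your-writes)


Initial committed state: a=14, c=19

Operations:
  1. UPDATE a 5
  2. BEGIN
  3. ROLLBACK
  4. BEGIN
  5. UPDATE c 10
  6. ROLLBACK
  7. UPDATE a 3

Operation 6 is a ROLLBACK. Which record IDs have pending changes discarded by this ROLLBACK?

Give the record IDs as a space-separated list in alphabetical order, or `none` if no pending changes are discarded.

Answer: c

Derivation:
Initial committed: {a=14, c=19}
Op 1: UPDATE a=5 (auto-commit; committed a=5)
Op 2: BEGIN: in_txn=True, pending={}
Op 3: ROLLBACK: discarded pending []; in_txn=False
Op 4: BEGIN: in_txn=True, pending={}
Op 5: UPDATE c=10 (pending; pending now {c=10})
Op 6: ROLLBACK: discarded pending ['c']; in_txn=False
Op 7: UPDATE a=3 (auto-commit; committed a=3)
ROLLBACK at op 6 discards: ['c']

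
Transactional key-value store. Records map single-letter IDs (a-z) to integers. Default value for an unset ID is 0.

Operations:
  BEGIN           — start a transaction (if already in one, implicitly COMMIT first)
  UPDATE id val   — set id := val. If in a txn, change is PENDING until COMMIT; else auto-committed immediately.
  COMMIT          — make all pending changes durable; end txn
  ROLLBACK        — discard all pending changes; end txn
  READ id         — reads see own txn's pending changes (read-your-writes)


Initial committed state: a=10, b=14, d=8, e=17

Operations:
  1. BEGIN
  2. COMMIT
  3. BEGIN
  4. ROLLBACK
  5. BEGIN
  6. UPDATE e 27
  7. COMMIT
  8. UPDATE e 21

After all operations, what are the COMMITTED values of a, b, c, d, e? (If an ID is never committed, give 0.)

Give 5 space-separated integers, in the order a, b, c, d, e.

Initial committed: {a=10, b=14, d=8, e=17}
Op 1: BEGIN: in_txn=True, pending={}
Op 2: COMMIT: merged [] into committed; committed now {a=10, b=14, d=8, e=17}
Op 3: BEGIN: in_txn=True, pending={}
Op 4: ROLLBACK: discarded pending []; in_txn=False
Op 5: BEGIN: in_txn=True, pending={}
Op 6: UPDATE e=27 (pending; pending now {e=27})
Op 7: COMMIT: merged ['e'] into committed; committed now {a=10, b=14, d=8, e=27}
Op 8: UPDATE e=21 (auto-commit; committed e=21)
Final committed: {a=10, b=14, d=8, e=21}

Answer: 10 14 0 8 21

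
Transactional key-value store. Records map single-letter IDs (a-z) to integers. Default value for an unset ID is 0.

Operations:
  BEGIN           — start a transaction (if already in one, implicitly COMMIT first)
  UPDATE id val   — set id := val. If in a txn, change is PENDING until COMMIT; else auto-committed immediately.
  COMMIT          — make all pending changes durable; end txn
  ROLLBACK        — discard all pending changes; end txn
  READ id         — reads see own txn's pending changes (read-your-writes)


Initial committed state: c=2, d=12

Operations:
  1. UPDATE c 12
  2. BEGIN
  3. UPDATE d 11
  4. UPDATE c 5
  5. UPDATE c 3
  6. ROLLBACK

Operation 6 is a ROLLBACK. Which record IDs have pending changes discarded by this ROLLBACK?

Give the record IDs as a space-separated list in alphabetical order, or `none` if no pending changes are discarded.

Answer: c d

Derivation:
Initial committed: {c=2, d=12}
Op 1: UPDATE c=12 (auto-commit; committed c=12)
Op 2: BEGIN: in_txn=True, pending={}
Op 3: UPDATE d=11 (pending; pending now {d=11})
Op 4: UPDATE c=5 (pending; pending now {c=5, d=11})
Op 5: UPDATE c=3 (pending; pending now {c=3, d=11})
Op 6: ROLLBACK: discarded pending ['c', 'd']; in_txn=False
ROLLBACK at op 6 discards: ['c', 'd']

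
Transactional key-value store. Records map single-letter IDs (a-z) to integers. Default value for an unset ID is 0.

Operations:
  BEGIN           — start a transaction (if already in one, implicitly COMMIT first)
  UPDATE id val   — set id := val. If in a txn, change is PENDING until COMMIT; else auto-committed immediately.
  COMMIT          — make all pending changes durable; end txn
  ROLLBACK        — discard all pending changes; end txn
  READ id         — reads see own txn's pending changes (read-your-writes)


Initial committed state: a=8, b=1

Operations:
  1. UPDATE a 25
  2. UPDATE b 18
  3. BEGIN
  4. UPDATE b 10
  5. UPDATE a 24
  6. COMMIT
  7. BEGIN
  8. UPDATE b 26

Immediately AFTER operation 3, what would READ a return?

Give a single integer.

Initial committed: {a=8, b=1}
Op 1: UPDATE a=25 (auto-commit; committed a=25)
Op 2: UPDATE b=18 (auto-commit; committed b=18)
Op 3: BEGIN: in_txn=True, pending={}
After op 3: visible(a) = 25 (pending={}, committed={a=25, b=18})

Answer: 25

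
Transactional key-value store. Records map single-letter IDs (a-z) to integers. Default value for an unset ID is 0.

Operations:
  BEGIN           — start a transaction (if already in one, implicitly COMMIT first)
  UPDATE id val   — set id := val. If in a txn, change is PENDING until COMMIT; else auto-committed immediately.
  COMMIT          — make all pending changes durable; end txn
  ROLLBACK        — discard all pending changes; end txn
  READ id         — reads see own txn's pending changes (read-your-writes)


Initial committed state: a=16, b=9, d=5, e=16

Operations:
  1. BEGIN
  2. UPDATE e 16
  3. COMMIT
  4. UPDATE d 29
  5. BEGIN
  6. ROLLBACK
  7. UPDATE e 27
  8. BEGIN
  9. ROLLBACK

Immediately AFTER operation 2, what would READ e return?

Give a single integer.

Answer: 16

Derivation:
Initial committed: {a=16, b=9, d=5, e=16}
Op 1: BEGIN: in_txn=True, pending={}
Op 2: UPDATE e=16 (pending; pending now {e=16})
After op 2: visible(e) = 16 (pending={e=16}, committed={a=16, b=9, d=5, e=16})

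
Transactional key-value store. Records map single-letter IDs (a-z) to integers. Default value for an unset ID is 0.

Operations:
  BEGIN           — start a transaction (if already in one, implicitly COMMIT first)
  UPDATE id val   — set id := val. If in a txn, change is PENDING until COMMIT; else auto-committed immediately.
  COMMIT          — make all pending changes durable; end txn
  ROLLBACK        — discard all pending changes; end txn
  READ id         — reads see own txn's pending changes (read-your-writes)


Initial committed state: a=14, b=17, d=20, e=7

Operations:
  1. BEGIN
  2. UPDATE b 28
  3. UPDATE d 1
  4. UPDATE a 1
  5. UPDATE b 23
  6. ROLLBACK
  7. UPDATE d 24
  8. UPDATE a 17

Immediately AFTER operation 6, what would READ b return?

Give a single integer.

Answer: 17

Derivation:
Initial committed: {a=14, b=17, d=20, e=7}
Op 1: BEGIN: in_txn=True, pending={}
Op 2: UPDATE b=28 (pending; pending now {b=28})
Op 3: UPDATE d=1 (pending; pending now {b=28, d=1})
Op 4: UPDATE a=1 (pending; pending now {a=1, b=28, d=1})
Op 5: UPDATE b=23 (pending; pending now {a=1, b=23, d=1})
Op 6: ROLLBACK: discarded pending ['a', 'b', 'd']; in_txn=False
After op 6: visible(b) = 17 (pending={}, committed={a=14, b=17, d=20, e=7})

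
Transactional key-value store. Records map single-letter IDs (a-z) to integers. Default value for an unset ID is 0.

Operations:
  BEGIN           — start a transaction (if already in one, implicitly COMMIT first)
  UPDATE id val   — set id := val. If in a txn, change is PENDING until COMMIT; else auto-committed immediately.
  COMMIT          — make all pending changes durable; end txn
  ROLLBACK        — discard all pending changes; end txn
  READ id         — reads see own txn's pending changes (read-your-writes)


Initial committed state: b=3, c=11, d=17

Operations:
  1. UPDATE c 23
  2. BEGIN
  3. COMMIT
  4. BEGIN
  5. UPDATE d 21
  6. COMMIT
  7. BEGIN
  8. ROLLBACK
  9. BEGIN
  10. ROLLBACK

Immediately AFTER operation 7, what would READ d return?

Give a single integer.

Initial committed: {b=3, c=11, d=17}
Op 1: UPDATE c=23 (auto-commit; committed c=23)
Op 2: BEGIN: in_txn=True, pending={}
Op 3: COMMIT: merged [] into committed; committed now {b=3, c=23, d=17}
Op 4: BEGIN: in_txn=True, pending={}
Op 5: UPDATE d=21 (pending; pending now {d=21})
Op 6: COMMIT: merged ['d'] into committed; committed now {b=3, c=23, d=21}
Op 7: BEGIN: in_txn=True, pending={}
After op 7: visible(d) = 21 (pending={}, committed={b=3, c=23, d=21})

Answer: 21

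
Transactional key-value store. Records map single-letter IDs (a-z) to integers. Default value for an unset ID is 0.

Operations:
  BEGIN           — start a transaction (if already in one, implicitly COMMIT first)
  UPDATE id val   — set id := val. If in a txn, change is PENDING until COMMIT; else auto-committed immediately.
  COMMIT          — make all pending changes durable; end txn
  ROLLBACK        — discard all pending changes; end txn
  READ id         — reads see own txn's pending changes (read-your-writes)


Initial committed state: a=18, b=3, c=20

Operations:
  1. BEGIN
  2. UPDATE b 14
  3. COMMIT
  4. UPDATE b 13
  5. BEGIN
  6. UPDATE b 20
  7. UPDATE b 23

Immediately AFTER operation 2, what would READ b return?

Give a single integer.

Initial committed: {a=18, b=3, c=20}
Op 1: BEGIN: in_txn=True, pending={}
Op 2: UPDATE b=14 (pending; pending now {b=14})
After op 2: visible(b) = 14 (pending={b=14}, committed={a=18, b=3, c=20})

Answer: 14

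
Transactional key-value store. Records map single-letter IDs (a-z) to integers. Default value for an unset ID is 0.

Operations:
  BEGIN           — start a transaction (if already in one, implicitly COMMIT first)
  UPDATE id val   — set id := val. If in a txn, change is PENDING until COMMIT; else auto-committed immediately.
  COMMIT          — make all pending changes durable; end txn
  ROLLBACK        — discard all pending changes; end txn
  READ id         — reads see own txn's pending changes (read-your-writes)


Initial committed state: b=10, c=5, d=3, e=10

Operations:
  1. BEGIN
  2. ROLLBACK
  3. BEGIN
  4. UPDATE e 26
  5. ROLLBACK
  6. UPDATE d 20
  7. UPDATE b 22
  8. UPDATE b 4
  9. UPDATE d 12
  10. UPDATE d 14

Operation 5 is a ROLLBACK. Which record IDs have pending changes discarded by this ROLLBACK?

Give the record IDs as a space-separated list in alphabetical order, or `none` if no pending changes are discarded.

Answer: e

Derivation:
Initial committed: {b=10, c=5, d=3, e=10}
Op 1: BEGIN: in_txn=True, pending={}
Op 2: ROLLBACK: discarded pending []; in_txn=False
Op 3: BEGIN: in_txn=True, pending={}
Op 4: UPDATE e=26 (pending; pending now {e=26})
Op 5: ROLLBACK: discarded pending ['e']; in_txn=False
Op 6: UPDATE d=20 (auto-commit; committed d=20)
Op 7: UPDATE b=22 (auto-commit; committed b=22)
Op 8: UPDATE b=4 (auto-commit; committed b=4)
Op 9: UPDATE d=12 (auto-commit; committed d=12)
Op 10: UPDATE d=14 (auto-commit; committed d=14)
ROLLBACK at op 5 discards: ['e']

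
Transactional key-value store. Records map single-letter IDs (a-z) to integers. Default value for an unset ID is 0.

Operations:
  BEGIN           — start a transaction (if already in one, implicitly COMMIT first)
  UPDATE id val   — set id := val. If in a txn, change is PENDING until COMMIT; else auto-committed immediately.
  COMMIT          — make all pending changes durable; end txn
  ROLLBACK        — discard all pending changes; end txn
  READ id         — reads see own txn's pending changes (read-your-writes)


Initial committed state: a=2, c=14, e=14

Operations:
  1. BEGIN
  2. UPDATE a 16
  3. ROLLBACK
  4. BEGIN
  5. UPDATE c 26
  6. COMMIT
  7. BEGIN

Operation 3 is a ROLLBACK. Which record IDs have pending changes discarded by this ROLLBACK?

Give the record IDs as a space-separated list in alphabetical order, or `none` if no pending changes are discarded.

Answer: a

Derivation:
Initial committed: {a=2, c=14, e=14}
Op 1: BEGIN: in_txn=True, pending={}
Op 2: UPDATE a=16 (pending; pending now {a=16})
Op 3: ROLLBACK: discarded pending ['a']; in_txn=False
Op 4: BEGIN: in_txn=True, pending={}
Op 5: UPDATE c=26 (pending; pending now {c=26})
Op 6: COMMIT: merged ['c'] into committed; committed now {a=2, c=26, e=14}
Op 7: BEGIN: in_txn=True, pending={}
ROLLBACK at op 3 discards: ['a']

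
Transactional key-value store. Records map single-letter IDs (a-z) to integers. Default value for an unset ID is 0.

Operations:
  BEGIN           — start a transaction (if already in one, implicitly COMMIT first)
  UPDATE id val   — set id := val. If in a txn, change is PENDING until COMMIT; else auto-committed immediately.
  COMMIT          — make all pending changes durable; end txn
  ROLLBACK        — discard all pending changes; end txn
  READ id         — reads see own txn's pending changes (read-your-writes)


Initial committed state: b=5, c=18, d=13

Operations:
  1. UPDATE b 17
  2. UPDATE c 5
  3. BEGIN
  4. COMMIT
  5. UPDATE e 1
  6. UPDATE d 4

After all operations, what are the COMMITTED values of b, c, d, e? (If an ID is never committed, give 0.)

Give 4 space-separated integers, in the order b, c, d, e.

Initial committed: {b=5, c=18, d=13}
Op 1: UPDATE b=17 (auto-commit; committed b=17)
Op 2: UPDATE c=5 (auto-commit; committed c=5)
Op 3: BEGIN: in_txn=True, pending={}
Op 4: COMMIT: merged [] into committed; committed now {b=17, c=5, d=13}
Op 5: UPDATE e=1 (auto-commit; committed e=1)
Op 6: UPDATE d=4 (auto-commit; committed d=4)
Final committed: {b=17, c=5, d=4, e=1}

Answer: 17 5 4 1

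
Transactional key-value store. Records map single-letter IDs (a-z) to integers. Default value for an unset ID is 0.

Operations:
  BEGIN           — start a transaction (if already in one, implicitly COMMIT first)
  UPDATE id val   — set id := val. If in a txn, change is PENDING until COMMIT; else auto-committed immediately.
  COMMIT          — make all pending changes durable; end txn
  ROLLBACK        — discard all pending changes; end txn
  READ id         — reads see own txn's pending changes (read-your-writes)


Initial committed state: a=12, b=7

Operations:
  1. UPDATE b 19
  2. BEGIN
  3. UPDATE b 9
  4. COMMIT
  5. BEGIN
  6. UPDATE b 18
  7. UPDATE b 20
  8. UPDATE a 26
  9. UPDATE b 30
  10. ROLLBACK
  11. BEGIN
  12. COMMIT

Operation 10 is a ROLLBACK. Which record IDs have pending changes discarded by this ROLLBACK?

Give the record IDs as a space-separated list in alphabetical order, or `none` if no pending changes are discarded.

Answer: a b

Derivation:
Initial committed: {a=12, b=7}
Op 1: UPDATE b=19 (auto-commit; committed b=19)
Op 2: BEGIN: in_txn=True, pending={}
Op 3: UPDATE b=9 (pending; pending now {b=9})
Op 4: COMMIT: merged ['b'] into committed; committed now {a=12, b=9}
Op 5: BEGIN: in_txn=True, pending={}
Op 6: UPDATE b=18 (pending; pending now {b=18})
Op 7: UPDATE b=20 (pending; pending now {b=20})
Op 8: UPDATE a=26 (pending; pending now {a=26, b=20})
Op 9: UPDATE b=30 (pending; pending now {a=26, b=30})
Op 10: ROLLBACK: discarded pending ['a', 'b']; in_txn=False
Op 11: BEGIN: in_txn=True, pending={}
Op 12: COMMIT: merged [] into committed; committed now {a=12, b=9}
ROLLBACK at op 10 discards: ['a', 'b']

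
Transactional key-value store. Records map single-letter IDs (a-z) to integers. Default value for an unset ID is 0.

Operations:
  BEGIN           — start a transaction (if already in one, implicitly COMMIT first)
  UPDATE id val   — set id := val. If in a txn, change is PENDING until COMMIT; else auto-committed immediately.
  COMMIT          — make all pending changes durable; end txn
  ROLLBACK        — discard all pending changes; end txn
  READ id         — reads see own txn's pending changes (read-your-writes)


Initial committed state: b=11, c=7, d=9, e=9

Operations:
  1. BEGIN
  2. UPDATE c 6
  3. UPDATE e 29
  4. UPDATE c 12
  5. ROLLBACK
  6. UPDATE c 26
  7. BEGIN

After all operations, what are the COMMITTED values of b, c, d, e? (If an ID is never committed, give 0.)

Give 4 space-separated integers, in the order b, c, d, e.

Answer: 11 26 9 9

Derivation:
Initial committed: {b=11, c=7, d=9, e=9}
Op 1: BEGIN: in_txn=True, pending={}
Op 2: UPDATE c=6 (pending; pending now {c=6})
Op 3: UPDATE e=29 (pending; pending now {c=6, e=29})
Op 4: UPDATE c=12 (pending; pending now {c=12, e=29})
Op 5: ROLLBACK: discarded pending ['c', 'e']; in_txn=False
Op 6: UPDATE c=26 (auto-commit; committed c=26)
Op 7: BEGIN: in_txn=True, pending={}
Final committed: {b=11, c=26, d=9, e=9}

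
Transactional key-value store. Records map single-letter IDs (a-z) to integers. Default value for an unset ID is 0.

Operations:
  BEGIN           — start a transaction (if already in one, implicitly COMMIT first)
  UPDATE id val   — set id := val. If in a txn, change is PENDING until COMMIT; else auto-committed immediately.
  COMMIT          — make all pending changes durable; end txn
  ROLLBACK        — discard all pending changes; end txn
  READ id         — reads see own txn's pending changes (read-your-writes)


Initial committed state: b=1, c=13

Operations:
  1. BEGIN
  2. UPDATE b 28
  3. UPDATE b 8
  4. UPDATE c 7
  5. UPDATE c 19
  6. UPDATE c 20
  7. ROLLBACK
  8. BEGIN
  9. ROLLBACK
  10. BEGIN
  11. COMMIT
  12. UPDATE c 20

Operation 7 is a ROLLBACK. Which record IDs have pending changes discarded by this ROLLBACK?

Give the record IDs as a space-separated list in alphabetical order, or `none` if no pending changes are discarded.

Answer: b c

Derivation:
Initial committed: {b=1, c=13}
Op 1: BEGIN: in_txn=True, pending={}
Op 2: UPDATE b=28 (pending; pending now {b=28})
Op 3: UPDATE b=8 (pending; pending now {b=8})
Op 4: UPDATE c=7 (pending; pending now {b=8, c=7})
Op 5: UPDATE c=19 (pending; pending now {b=8, c=19})
Op 6: UPDATE c=20 (pending; pending now {b=8, c=20})
Op 7: ROLLBACK: discarded pending ['b', 'c']; in_txn=False
Op 8: BEGIN: in_txn=True, pending={}
Op 9: ROLLBACK: discarded pending []; in_txn=False
Op 10: BEGIN: in_txn=True, pending={}
Op 11: COMMIT: merged [] into committed; committed now {b=1, c=13}
Op 12: UPDATE c=20 (auto-commit; committed c=20)
ROLLBACK at op 7 discards: ['b', 'c']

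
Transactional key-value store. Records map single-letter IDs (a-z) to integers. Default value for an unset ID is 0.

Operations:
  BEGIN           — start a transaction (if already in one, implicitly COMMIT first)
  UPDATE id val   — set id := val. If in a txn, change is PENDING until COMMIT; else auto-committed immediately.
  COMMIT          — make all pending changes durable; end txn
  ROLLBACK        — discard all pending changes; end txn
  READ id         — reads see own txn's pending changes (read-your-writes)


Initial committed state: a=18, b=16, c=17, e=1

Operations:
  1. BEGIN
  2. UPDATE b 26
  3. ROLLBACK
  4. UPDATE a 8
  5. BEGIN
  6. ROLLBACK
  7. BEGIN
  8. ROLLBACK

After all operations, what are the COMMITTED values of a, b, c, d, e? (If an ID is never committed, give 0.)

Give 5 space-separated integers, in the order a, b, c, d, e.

Initial committed: {a=18, b=16, c=17, e=1}
Op 1: BEGIN: in_txn=True, pending={}
Op 2: UPDATE b=26 (pending; pending now {b=26})
Op 3: ROLLBACK: discarded pending ['b']; in_txn=False
Op 4: UPDATE a=8 (auto-commit; committed a=8)
Op 5: BEGIN: in_txn=True, pending={}
Op 6: ROLLBACK: discarded pending []; in_txn=False
Op 7: BEGIN: in_txn=True, pending={}
Op 8: ROLLBACK: discarded pending []; in_txn=False
Final committed: {a=8, b=16, c=17, e=1}

Answer: 8 16 17 0 1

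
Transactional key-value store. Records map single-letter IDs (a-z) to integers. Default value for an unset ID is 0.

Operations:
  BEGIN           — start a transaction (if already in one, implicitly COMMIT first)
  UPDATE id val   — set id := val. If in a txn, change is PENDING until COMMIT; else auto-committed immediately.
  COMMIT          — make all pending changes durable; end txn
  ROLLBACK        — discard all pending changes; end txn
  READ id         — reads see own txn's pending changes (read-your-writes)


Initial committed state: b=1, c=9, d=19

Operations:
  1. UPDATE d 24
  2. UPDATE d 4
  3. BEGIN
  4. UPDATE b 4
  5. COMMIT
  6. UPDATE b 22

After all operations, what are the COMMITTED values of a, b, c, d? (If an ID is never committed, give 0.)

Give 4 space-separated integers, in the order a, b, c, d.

Answer: 0 22 9 4

Derivation:
Initial committed: {b=1, c=9, d=19}
Op 1: UPDATE d=24 (auto-commit; committed d=24)
Op 2: UPDATE d=4 (auto-commit; committed d=4)
Op 3: BEGIN: in_txn=True, pending={}
Op 4: UPDATE b=4 (pending; pending now {b=4})
Op 5: COMMIT: merged ['b'] into committed; committed now {b=4, c=9, d=4}
Op 6: UPDATE b=22 (auto-commit; committed b=22)
Final committed: {b=22, c=9, d=4}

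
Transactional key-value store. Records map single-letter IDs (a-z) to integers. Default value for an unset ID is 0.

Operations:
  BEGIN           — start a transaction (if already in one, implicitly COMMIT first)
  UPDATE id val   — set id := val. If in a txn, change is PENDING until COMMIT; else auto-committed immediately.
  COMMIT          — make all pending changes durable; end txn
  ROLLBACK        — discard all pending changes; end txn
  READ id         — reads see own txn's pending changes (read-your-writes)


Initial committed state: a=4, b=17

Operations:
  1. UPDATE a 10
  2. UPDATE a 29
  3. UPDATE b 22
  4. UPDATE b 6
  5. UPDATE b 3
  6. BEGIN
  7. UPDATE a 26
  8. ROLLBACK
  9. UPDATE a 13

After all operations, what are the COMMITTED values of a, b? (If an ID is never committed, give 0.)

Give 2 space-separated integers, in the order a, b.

Answer: 13 3

Derivation:
Initial committed: {a=4, b=17}
Op 1: UPDATE a=10 (auto-commit; committed a=10)
Op 2: UPDATE a=29 (auto-commit; committed a=29)
Op 3: UPDATE b=22 (auto-commit; committed b=22)
Op 4: UPDATE b=6 (auto-commit; committed b=6)
Op 5: UPDATE b=3 (auto-commit; committed b=3)
Op 6: BEGIN: in_txn=True, pending={}
Op 7: UPDATE a=26 (pending; pending now {a=26})
Op 8: ROLLBACK: discarded pending ['a']; in_txn=False
Op 9: UPDATE a=13 (auto-commit; committed a=13)
Final committed: {a=13, b=3}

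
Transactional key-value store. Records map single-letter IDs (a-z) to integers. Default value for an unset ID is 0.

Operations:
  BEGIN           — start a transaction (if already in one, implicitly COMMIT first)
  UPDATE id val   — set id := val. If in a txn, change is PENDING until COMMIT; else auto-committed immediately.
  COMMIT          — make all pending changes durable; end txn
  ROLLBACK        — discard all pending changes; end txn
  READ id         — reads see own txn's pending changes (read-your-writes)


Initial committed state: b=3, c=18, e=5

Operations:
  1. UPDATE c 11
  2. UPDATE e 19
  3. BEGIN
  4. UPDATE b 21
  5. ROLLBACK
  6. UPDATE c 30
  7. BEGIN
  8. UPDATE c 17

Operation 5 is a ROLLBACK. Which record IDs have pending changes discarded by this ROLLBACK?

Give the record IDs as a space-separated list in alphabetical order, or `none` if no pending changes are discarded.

Initial committed: {b=3, c=18, e=5}
Op 1: UPDATE c=11 (auto-commit; committed c=11)
Op 2: UPDATE e=19 (auto-commit; committed e=19)
Op 3: BEGIN: in_txn=True, pending={}
Op 4: UPDATE b=21 (pending; pending now {b=21})
Op 5: ROLLBACK: discarded pending ['b']; in_txn=False
Op 6: UPDATE c=30 (auto-commit; committed c=30)
Op 7: BEGIN: in_txn=True, pending={}
Op 8: UPDATE c=17 (pending; pending now {c=17})
ROLLBACK at op 5 discards: ['b']

Answer: b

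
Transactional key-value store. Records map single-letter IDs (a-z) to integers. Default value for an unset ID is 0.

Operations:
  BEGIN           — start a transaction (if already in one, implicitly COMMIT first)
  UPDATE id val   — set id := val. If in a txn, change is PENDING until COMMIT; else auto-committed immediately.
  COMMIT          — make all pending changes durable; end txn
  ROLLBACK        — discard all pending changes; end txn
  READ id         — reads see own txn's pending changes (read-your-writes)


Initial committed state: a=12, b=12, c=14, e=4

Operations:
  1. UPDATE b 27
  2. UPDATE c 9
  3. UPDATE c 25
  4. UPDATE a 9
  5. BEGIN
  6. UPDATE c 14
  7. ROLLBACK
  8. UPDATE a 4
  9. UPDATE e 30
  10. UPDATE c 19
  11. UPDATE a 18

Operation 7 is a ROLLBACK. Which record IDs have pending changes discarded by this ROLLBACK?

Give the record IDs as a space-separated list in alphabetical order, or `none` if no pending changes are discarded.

Initial committed: {a=12, b=12, c=14, e=4}
Op 1: UPDATE b=27 (auto-commit; committed b=27)
Op 2: UPDATE c=9 (auto-commit; committed c=9)
Op 3: UPDATE c=25 (auto-commit; committed c=25)
Op 4: UPDATE a=9 (auto-commit; committed a=9)
Op 5: BEGIN: in_txn=True, pending={}
Op 6: UPDATE c=14 (pending; pending now {c=14})
Op 7: ROLLBACK: discarded pending ['c']; in_txn=False
Op 8: UPDATE a=4 (auto-commit; committed a=4)
Op 9: UPDATE e=30 (auto-commit; committed e=30)
Op 10: UPDATE c=19 (auto-commit; committed c=19)
Op 11: UPDATE a=18 (auto-commit; committed a=18)
ROLLBACK at op 7 discards: ['c']

Answer: c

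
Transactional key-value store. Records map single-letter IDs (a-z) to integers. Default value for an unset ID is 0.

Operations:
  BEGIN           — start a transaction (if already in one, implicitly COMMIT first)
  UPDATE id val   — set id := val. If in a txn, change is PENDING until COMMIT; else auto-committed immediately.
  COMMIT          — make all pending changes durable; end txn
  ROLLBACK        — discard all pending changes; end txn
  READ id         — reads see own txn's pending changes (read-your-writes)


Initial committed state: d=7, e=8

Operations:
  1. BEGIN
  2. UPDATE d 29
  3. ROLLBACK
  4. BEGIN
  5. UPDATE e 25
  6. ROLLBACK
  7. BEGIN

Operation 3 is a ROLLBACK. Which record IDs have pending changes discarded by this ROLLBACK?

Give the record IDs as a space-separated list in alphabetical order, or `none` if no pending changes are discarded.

Initial committed: {d=7, e=8}
Op 1: BEGIN: in_txn=True, pending={}
Op 2: UPDATE d=29 (pending; pending now {d=29})
Op 3: ROLLBACK: discarded pending ['d']; in_txn=False
Op 4: BEGIN: in_txn=True, pending={}
Op 5: UPDATE e=25 (pending; pending now {e=25})
Op 6: ROLLBACK: discarded pending ['e']; in_txn=False
Op 7: BEGIN: in_txn=True, pending={}
ROLLBACK at op 3 discards: ['d']

Answer: d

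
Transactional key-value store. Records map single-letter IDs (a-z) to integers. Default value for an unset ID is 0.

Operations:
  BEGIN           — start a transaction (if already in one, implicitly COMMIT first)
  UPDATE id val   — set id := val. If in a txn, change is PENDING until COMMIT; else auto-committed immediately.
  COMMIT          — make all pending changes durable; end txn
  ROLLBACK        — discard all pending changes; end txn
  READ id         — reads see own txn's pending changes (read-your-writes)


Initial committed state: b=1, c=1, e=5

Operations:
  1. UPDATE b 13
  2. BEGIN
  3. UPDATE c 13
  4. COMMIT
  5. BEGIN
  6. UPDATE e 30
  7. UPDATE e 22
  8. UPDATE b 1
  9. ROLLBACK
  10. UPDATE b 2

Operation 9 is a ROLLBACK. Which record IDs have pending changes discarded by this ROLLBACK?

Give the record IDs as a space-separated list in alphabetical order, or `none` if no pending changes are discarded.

Answer: b e

Derivation:
Initial committed: {b=1, c=1, e=5}
Op 1: UPDATE b=13 (auto-commit; committed b=13)
Op 2: BEGIN: in_txn=True, pending={}
Op 3: UPDATE c=13 (pending; pending now {c=13})
Op 4: COMMIT: merged ['c'] into committed; committed now {b=13, c=13, e=5}
Op 5: BEGIN: in_txn=True, pending={}
Op 6: UPDATE e=30 (pending; pending now {e=30})
Op 7: UPDATE e=22 (pending; pending now {e=22})
Op 8: UPDATE b=1 (pending; pending now {b=1, e=22})
Op 9: ROLLBACK: discarded pending ['b', 'e']; in_txn=False
Op 10: UPDATE b=2 (auto-commit; committed b=2)
ROLLBACK at op 9 discards: ['b', 'e']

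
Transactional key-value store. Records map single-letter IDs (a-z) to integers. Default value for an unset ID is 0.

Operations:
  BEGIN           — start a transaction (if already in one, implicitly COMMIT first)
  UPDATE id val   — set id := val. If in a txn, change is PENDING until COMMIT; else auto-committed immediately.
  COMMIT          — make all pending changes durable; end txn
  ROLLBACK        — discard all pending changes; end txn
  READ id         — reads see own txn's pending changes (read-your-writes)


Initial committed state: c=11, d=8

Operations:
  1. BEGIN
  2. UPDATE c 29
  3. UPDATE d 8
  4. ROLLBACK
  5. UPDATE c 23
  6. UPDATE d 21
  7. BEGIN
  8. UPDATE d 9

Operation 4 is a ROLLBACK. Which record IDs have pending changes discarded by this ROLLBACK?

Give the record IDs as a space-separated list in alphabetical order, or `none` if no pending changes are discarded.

Answer: c d

Derivation:
Initial committed: {c=11, d=8}
Op 1: BEGIN: in_txn=True, pending={}
Op 2: UPDATE c=29 (pending; pending now {c=29})
Op 3: UPDATE d=8 (pending; pending now {c=29, d=8})
Op 4: ROLLBACK: discarded pending ['c', 'd']; in_txn=False
Op 5: UPDATE c=23 (auto-commit; committed c=23)
Op 6: UPDATE d=21 (auto-commit; committed d=21)
Op 7: BEGIN: in_txn=True, pending={}
Op 8: UPDATE d=9 (pending; pending now {d=9})
ROLLBACK at op 4 discards: ['c', 'd']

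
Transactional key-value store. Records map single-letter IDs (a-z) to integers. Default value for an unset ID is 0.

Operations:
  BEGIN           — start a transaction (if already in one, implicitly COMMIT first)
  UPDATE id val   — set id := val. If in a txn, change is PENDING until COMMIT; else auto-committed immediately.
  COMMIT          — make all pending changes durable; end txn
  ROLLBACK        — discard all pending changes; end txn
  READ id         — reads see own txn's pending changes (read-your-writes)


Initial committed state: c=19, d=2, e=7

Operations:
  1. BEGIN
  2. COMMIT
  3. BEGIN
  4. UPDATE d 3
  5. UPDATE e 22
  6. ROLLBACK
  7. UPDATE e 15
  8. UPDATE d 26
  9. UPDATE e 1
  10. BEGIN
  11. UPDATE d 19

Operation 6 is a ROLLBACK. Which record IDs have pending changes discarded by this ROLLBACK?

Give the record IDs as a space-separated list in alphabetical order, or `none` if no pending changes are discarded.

Answer: d e

Derivation:
Initial committed: {c=19, d=2, e=7}
Op 1: BEGIN: in_txn=True, pending={}
Op 2: COMMIT: merged [] into committed; committed now {c=19, d=2, e=7}
Op 3: BEGIN: in_txn=True, pending={}
Op 4: UPDATE d=3 (pending; pending now {d=3})
Op 5: UPDATE e=22 (pending; pending now {d=3, e=22})
Op 6: ROLLBACK: discarded pending ['d', 'e']; in_txn=False
Op 7: UPDATE e=15 (auto-commit; committed e=15)
Op 8: UPDATE d=26 (auto-commit; committed d=26)
Op 9: UPDATE e=1 (auto-commit; committed e=1)
Op 10: BEGIN: in_txn=True, pending={}
Op 11: UPDATE d=19 (pending; pending now {d=19})
ROLLBACK at op 6 discards: ['d', 'e']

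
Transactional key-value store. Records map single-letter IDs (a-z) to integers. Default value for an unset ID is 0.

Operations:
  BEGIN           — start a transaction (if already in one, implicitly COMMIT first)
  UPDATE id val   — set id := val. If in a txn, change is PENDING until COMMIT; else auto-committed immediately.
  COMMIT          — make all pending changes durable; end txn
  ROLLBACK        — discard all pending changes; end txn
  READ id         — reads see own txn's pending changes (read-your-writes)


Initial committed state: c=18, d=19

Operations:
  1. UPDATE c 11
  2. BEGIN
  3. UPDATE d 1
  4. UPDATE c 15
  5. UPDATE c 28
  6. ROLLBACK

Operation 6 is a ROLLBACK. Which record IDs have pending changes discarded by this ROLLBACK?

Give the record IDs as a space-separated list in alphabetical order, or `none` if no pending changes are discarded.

Initial committed: {c=18, d=19}
Op 1: UPDATE c=11 (auto-commit; committed c=11)
Op 2: BEGIN: in_txn=True, pending={}
Op 3: UPDATE d=1 (pending; pending now {d=1})
Op 4: UPDATE c=15 (pending; pending now {c=15, d=1})
Op 5: UPDATE c=28 (pending; pending now {c=28, d=1})
Op 6: ROLLBACK: discarded pending ['c', 'd']; in_txn=False
ROLLBACK at op 6 discards: ['c', 'd']

Answer: c d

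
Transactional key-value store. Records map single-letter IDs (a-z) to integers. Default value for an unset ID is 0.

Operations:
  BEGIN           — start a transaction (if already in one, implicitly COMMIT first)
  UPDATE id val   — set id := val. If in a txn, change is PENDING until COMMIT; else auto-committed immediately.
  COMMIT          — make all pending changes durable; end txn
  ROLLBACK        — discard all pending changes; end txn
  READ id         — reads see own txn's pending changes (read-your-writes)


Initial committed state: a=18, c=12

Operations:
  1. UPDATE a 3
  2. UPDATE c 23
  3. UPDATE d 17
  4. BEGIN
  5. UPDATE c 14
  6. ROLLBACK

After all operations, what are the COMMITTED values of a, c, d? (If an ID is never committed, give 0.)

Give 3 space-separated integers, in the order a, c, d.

Answer: 3 23 17

Derivation:
Initial committed: {a=18, c=12}
Op 1: UPDATE a=3 (auto-commit; committed a=3)
Op 2: UPDATE c=23 (auto-commit; committed c=23)
Op 3: UPDATE d=17 (auto-commit; committed d=17)
Op 4: BEGIN: in_txn=True, pending={}
Op 5: UPDATE c=14 (pending; pending now {c=14})
Op 6: ROLLBACK: discarded pending ['c']; in_txn=False
Final committed: {a=3, c=23, d=17}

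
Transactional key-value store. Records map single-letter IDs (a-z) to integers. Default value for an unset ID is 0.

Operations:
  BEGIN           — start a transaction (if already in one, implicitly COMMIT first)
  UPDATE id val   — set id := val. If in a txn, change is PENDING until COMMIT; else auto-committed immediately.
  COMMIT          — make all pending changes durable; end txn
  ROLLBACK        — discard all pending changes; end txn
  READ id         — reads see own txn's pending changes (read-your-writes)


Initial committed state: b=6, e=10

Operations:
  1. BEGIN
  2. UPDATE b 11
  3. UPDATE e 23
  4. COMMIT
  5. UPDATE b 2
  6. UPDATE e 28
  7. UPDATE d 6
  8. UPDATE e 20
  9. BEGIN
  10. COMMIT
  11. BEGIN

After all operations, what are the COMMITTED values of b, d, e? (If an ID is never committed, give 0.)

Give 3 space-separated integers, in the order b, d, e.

Initial committed: {b=6, e=10}
Op 1: BEGIN: in_txn=True, pending={}
Op 2: UPDATE b=11 (pending; pending now {b=11})
Op 3: UPDATE e=23 (pending; pending now {b=11, e=23})
Op 4: COMMIT: merged ['b', 'e'] into committed; committed now {b=11, e=23}
Op 5: UPDATE b=2 (auto-commit; committed b=2)
Op 6: UPDATE e=28 (auto-commit; committed e=28)
Op 7: UPDATE d=6 (auto-commit; committed d=6)
Op 8: UPDATE e=20 (auto-commit; committed e=20)
Op 9: BEGIN: in_txn=True, pending={}
Op 10: COMMIT: merged [] into committed; committed now {b=2, d=6, e=20}
Op 11: BEGIN: in_txn=True, pending={}
Final committed: {b=2, d=6, e=20}

Answer: 2 6 20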